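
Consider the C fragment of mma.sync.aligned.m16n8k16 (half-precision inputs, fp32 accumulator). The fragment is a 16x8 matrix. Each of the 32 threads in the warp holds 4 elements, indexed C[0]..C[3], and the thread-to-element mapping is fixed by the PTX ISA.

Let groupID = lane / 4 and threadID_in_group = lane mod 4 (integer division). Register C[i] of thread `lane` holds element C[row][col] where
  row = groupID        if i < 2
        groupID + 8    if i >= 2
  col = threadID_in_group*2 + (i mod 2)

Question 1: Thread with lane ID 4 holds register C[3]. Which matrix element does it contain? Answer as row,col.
L=4->g=4>>2=1, t=4&3=0
[3]->row 1+8=9  col 0·2+1=1

9,1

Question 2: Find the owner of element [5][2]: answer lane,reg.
r=5->g=5,rb=0  c=2->t=1,b0=0
L=5*4+1=21  i=0*2+0=0

21,0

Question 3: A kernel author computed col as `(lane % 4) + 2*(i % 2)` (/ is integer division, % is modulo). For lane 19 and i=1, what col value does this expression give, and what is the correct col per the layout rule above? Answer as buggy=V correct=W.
buggy=5 correct=7

`(lane % 4) + 2*(i % 2)`[19,1]->5
lane 19->19/4=4, 19 mod 4=3
i=1  r:4+0->4  c:2·3+1->7
col: 5 vs 7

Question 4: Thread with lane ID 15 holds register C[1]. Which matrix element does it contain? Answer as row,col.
3,7

15: G=3,T=3
[1] (3+0,3*2+1) = (3,7)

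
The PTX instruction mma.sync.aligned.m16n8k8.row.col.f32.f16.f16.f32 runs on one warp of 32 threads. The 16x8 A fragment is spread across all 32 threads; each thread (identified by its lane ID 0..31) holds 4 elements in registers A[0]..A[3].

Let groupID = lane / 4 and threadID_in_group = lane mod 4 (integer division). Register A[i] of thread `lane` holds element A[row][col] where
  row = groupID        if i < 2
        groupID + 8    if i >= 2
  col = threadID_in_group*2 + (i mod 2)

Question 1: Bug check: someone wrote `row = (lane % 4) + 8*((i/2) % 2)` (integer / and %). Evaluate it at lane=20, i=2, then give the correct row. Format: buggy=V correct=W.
`(lane % 4) + 8*((i/2) % 2)`[20,2]->8
lane 20: gid=5 (20/4), tid=0 (20%4)
i=2: r=5+8=13, c=0*2+0=0
row: 8 vs 13

buggy=8 correct=13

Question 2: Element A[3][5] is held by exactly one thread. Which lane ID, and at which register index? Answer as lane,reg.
r:3=>grp=3,rB=0  c:5=>tig=2,lo=1
L=3*4+2=14  i=0*2+1=1

14,1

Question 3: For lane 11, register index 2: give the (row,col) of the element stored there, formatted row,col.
lane 11: g=2 (11/4), t=3 (11%4)
i=2: r=2+8=10, c=3*2+0=6

10,6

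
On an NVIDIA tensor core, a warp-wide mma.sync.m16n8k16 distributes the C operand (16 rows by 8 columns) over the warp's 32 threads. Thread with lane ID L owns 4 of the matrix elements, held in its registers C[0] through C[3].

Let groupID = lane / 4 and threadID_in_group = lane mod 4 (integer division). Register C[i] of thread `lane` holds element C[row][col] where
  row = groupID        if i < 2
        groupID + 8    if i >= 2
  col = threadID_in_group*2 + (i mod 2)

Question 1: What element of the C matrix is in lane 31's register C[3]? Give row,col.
15,7

lane 31: grp=7 (31/4), tig=3 (31%4)
i=3: r=7+8=15, c=3*2+1=7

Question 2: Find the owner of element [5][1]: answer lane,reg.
r=5→G=5,rhi=0  c=1→T=0,p=1
L=5*4+0=20  i=0*2+1=1

20,1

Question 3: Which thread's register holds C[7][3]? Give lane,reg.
29,1

r: 7->gid=7,r8=0  c: 3->tid=1,i&1=1
L=7*4+1=29  i=0*2+1=1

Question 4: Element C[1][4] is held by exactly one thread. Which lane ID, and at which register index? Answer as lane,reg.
r: 1->gid=1,r8=0  c: 4->tid=2,i&1=0
L=1*4+2=6  i=0*2+0=0

6,0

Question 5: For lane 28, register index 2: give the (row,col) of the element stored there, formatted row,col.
28: g=7,t=0
[2] (7+8,0*2+0) = (15,0)

15,0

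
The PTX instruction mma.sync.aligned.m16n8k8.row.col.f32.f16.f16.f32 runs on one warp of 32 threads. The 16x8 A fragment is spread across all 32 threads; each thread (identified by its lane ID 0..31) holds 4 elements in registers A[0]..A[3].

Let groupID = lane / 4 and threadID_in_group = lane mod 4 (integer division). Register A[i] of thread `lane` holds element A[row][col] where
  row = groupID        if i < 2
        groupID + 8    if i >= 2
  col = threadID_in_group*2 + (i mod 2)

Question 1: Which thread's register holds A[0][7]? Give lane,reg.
3,1

r=0→G=0,rhi=0  c=7→T=3,p=1
L=0*4+3=3  i=0*2+1=1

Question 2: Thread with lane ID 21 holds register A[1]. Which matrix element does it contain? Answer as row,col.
21: G=5,T=1
[1] (5+0,1*2+1) = (5,3)

5,3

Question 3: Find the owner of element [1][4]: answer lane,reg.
6,0

r=1→G=1,rhi=0  c=4→T=2,p=0
L=1*4+2=6  i=0*2+0=0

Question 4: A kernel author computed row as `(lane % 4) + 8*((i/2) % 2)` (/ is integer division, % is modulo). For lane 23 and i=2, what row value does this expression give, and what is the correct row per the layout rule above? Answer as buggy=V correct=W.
`(lane % 4) + 8*((i/2) % 2)`[23,2]→11
L=23→G=23>>2=5, T=23&3=3
[2]→row 5+8=13  col 3·2+0=6
row: 11 vs 13

buggy=11 correct=13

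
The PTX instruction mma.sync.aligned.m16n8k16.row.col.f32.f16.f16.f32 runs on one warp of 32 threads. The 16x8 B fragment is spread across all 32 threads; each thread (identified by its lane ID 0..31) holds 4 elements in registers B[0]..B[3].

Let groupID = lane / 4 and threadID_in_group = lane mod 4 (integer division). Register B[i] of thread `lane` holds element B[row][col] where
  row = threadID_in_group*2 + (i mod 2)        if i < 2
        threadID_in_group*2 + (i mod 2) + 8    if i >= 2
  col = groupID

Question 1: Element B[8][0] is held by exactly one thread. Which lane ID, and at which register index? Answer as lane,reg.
0,2

c=0⇒gr=0  r=8⇒Rb=1,th=0,odd=0
L=0*4+0=0  i=1*2+0=2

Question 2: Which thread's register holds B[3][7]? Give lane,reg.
c=7⇒gr=7  r=3⇒Rb=0,th=1,odd=1
L=7*4+1=29  i=0*2+1=1

29,1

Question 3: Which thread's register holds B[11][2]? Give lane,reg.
9,3

c=2→G=2  r=11→rhi=1,T=1,p=1
L=2*4+1=9  i=1*2+1=3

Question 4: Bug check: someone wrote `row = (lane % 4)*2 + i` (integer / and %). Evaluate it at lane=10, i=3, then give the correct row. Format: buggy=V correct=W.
`(lane % 4)*2 + i`[10,3]⇒7
lane 10: gr=2 (10/4), th=2 (10%4)
i=3: r=2*2+1+8=13, c=gr=2
row: 7 vs 13

buggy=7 correct=13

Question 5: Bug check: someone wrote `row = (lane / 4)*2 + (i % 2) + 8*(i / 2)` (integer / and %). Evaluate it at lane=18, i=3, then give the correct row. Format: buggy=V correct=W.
`(lane / 4)*2 + (i % 2) + 8*(i / 2)`[18,3]→17
L=18→G=18>>2=4, T=18&3=2
[3]→row 2·2+1+8=13  col G=4
row: 17 vs 13

buggy=17 correct=13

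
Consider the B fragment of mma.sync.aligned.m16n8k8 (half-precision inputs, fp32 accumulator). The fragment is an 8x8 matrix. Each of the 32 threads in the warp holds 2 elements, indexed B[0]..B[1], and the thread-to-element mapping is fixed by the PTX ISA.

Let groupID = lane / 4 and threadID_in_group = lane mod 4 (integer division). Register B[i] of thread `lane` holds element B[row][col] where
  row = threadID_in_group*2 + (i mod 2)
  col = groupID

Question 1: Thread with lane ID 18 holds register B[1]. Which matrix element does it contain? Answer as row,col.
5,4

lane 18=>18/4=4, 18 mod 4=2
i=1  r:2·2+1=>5  c:4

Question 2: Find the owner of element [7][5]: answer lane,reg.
23,1

c:5=>grp=5  r:7=>tig=3,lo=1
L=5*4+3=23  i=1=1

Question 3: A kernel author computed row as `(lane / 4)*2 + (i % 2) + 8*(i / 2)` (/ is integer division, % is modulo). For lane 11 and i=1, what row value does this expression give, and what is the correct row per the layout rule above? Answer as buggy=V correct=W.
`(lane / 4)*2 + (i % 2) + 8*(i / 2)`[11,1]=>5
lane 11=>11/4=2, 11 mod 4=3
i=1  r:2·3+1=>7  c:2
row: 5 vs 7

buggy=5 correct=7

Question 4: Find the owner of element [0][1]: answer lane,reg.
c: 1->gid=1  r: 0->tid=0,i&1=0
L=1*4+0=4  i=0=0

4,0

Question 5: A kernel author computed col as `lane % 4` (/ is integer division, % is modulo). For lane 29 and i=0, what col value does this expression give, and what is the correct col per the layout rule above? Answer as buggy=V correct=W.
buggy=1 correct=7

`lane % 4`[29,0]⇒1
lane 29: gr=7 (29/4), th=1 (29%4)
i=0: r=1*2+0=2, c=gr=7
col: 1 vs 7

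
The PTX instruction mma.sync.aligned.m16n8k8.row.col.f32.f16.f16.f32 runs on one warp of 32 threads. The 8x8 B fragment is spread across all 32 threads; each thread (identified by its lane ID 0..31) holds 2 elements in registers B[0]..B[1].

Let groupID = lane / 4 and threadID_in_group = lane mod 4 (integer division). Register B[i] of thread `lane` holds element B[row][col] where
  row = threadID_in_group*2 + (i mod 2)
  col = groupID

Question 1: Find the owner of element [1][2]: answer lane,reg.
c=2→G=2  r=1→T=0,p=1
L=2*4+0=8  i=1=1

8,1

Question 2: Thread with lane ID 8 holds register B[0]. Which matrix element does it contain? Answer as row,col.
lane 8->8/4=2, 8 mod 4=0
i=0  r:2·0+0->0  c:2

0,2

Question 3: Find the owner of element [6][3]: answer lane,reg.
15,0

c=3⇒gr=3  r=6⇒th=3,odd=0
L=3*4+3=15  i=0=0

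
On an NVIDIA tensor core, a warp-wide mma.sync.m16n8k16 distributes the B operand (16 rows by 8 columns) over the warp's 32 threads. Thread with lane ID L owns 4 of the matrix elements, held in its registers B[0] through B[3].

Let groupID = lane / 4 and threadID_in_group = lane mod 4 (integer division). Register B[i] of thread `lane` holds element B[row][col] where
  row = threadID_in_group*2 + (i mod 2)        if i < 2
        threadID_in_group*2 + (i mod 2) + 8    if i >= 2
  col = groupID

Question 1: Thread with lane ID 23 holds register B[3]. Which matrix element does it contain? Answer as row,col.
15,5

lane 23: grp=5 (23/4), tig=3 (23%4)
i=3: r=3*2+1+8=15, c=grp=5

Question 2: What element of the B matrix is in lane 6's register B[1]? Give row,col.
5,1

lane 6->6/4=1, 6 mod 4=2
i=1  r:2·2+1+0->5  c:1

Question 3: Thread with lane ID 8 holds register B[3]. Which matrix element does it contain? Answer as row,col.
8: gr=2,th=0
[3] (0*2+1+8,2) = (9,2)

9,2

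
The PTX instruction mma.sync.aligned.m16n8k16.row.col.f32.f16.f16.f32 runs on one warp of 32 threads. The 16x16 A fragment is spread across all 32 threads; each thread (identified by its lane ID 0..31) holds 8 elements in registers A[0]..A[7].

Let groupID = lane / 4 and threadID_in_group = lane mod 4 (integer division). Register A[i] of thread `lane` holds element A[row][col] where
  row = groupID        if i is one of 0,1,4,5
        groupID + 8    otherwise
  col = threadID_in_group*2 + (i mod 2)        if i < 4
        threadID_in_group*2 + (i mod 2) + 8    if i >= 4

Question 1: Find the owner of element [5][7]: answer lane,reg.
23,1

r=5→G=5,rhi=0  c=7→chi=0,T=3,p=1
L=5*4+3=23  i=0*4+0*2+1=1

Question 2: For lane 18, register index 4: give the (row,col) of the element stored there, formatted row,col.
4,12

lane 18=>18/4=4, 18 mod 4=2
i=4  r:4+0=>4  c:2·2+0+8=>12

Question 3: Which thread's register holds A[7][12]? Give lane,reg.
30,4

r=7->g=7,rb=0  c=12->cb=1,t=2,b0=0
L=7*4+2=30  i=1*4+0*2+0=4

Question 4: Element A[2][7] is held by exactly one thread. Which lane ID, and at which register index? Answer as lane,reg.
r=2->g=2,rb=0  c=7->cb=0,t=3,b0=1
L=2*4+3=11  i=0*4+0*2+1=1

11,1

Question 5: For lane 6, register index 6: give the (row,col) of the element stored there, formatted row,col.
lane 6=>6/4=1, 6 mod 4=2
i=6  r:1+8=>9  c:2·2+0+8=>12

9,12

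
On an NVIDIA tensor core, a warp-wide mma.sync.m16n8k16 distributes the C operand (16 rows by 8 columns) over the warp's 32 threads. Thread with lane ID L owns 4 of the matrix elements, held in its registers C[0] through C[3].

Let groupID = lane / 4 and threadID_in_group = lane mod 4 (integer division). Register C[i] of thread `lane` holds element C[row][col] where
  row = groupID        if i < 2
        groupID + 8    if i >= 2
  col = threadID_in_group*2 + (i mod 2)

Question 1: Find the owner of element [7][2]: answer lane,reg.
29,0

r=7→G=7,rhi=0  c=2→T=1,p=0
L=7*4+1=29  i=0*2+0=0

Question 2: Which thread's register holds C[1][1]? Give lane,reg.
r=1→G=1,rhi=0  c=1→T=0,p=1
L=1*4+0=4  i=0*2+1=1

4,1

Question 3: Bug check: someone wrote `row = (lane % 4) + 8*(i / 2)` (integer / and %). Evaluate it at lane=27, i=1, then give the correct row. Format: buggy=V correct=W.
buggy=3 correct=6

`(lane % 4) + 8*(i / 2)`[27,1]=>3
27: grp=6,tig=3
[1] (6+0,3*2+1) = (6,7)
row: 3 vs 6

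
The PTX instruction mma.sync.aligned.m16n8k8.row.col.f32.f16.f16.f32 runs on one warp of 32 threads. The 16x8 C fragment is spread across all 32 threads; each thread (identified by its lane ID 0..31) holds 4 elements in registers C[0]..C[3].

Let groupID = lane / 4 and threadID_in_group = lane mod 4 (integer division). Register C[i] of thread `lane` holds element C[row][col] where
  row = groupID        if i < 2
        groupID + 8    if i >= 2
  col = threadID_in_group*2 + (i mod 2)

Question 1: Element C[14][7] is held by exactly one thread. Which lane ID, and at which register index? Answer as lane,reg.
27,3

r=14->g=6,rb=1  c=7->t=3,b0=1
L=6*4+3=27  i=1*2+1=3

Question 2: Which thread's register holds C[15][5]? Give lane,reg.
r=15→G=7,rhi=1  c=5→T=2,p=1
L=7*4+2=30  i=1*2+1=3

30,3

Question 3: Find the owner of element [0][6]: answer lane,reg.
3,0

r=0→G=0,rhi=0  c=6→T=3,p=0
L=0*4+3=3  i=0*2+0=0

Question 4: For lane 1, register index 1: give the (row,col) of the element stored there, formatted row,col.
1: gr=0,th=1
[1] (0+0,1*2+1) = (0,3)

0,3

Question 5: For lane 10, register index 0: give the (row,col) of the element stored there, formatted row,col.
10: g=2,t=2
[0] (2+0,2*2+0) = (2,4)

2,4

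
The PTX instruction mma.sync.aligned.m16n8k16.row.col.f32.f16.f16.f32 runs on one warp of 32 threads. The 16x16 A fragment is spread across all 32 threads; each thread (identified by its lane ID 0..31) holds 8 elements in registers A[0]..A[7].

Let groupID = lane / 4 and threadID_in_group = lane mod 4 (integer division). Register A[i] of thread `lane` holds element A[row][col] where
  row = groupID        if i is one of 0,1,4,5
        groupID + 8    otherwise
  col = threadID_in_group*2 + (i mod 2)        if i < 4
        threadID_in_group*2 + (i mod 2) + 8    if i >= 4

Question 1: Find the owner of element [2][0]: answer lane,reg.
r=2->g=2,rb=0  c=0->cb=0,t=0,b0=0
L=2*4+0=8  i=0*4+0*2+0=0

8,0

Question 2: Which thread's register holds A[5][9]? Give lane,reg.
20,5

r=5⇒gr=5,Rb=0  c=9⇒Cb=1,th=0,odd=1
L=5*4+0=20  i=1*4+0*2+1=5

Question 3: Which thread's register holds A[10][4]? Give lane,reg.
10,2

r=10->g=2,rb=1  c=4->cb=0,t=2,b0=0
L=2*4+2=10  i=0*4+1*2+0=2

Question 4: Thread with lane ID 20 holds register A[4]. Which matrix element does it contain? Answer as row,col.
5,8

20: gr=5,th=0
[4] (5+0,0*2+0+8) = (5,8)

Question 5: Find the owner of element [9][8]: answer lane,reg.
4,6

r=9->g=1,rb=1  c=8->cb=1,t=0,b0=0
L=1*4+0=4  i=1*4+1*2+0=6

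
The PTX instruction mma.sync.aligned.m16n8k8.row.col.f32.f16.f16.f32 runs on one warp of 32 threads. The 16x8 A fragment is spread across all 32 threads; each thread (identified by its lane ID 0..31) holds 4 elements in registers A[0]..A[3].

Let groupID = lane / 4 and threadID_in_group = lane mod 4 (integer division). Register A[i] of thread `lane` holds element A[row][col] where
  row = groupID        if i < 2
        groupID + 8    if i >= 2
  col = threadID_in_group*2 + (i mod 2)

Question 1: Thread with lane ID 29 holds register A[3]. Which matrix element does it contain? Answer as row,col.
15,3

lane 29: gid=7 (29/4), tid=1 (29%4)
i=3: r=7+8=15, c=1*2+1=3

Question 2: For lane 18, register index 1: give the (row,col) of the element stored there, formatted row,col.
lane 18: gr=4 (18/4), th=2 (18%4)
i=1: r=4+0=4, c=2*2+1=5

4,5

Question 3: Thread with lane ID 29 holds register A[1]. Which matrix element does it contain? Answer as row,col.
29: G=7,T=1
[1] (7+0,1*2+1) = (7,3)

7,3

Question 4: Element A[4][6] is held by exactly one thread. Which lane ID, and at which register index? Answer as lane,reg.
19,0

r:4=>grp=4,rB=0  c:6=>tig=3,lo=0
L=4*4+3=19  i=0*2+0=0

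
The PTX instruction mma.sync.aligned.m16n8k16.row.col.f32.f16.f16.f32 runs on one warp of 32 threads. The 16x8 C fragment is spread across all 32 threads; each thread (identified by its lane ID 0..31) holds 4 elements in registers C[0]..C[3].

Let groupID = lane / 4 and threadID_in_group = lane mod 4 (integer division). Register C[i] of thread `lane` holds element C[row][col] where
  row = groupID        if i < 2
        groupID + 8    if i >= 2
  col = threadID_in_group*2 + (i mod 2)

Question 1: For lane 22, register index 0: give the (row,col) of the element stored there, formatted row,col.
5,4

lane 22: gid=5 (22/4), tid=2 (22%4)
i=0: r=5+0=5, c=2*2+0=4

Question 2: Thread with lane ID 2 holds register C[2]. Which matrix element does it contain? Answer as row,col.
8,4

lane 2->2/4=0, 2 mod 4=2
i=2  r:0+8->8  c:2·2+0->4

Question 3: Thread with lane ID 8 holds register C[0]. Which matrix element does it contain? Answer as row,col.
2,0

8: g=2,t=0
[0] (2+0,0*2+0) = (2,0)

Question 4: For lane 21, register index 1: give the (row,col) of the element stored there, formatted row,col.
L=21=>grp=21>>2=5, tig=21&3=1
[1]=>row 5+0=5  col 1·2+1=3

5,3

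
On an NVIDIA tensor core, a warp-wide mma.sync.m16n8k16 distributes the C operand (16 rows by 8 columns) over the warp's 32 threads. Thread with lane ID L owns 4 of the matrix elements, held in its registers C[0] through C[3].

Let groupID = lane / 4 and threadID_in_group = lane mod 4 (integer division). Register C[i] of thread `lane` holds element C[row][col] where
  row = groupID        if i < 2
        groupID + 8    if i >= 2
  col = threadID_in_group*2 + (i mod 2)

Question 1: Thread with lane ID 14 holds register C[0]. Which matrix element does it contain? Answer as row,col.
3,4

L=14=>grp=14>>2=3, tig=14&3=2
[0]=>row 3+0=3  col 2·2+0=4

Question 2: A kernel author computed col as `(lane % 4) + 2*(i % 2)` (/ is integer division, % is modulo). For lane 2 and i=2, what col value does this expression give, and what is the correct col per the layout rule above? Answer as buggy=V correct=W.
buggy=2 correct=4

`(lane % 4) + 2*(i % 2)`[2,2]->2
lane 2->2/4=0, 2 mod 4=2
i=2  r:0+8->8  c:2·2+0->4
col: 2 vs 4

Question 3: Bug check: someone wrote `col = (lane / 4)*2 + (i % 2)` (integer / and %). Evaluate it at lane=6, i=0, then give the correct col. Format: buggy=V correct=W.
`(lane / 4)*2 + (i % 2)`[6,0]→2
6: G=1,T=2
[0] (1+0,2*2+0) = (1,4)
col: 2 vs 4

buggy=2 correct=4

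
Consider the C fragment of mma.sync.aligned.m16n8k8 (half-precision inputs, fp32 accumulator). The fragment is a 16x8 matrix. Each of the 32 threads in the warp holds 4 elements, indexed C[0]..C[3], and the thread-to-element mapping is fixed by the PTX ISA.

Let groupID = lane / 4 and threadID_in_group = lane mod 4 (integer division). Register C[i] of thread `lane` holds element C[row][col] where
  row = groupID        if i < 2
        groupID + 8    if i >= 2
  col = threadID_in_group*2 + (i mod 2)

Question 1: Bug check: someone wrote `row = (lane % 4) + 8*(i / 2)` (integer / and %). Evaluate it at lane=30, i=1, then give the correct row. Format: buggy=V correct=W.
buggy=2 correct=7

`(lane % 4) + 8*(i / 2)`[30,1]→2
lane 30: G=7 (30/4), T=2 (30%4)
i=1: r=7+0=7, c=2*2+1=5
row: 2 vs 7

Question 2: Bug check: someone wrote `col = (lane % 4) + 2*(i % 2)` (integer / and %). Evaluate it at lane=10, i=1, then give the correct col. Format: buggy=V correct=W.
`(lane % 4) + 2*(i % 2)`[10,1]=>4
L=10=>grp=10>>2=2, tig=10&3=2
[1]=>row 2+0=2  col 2·2+1=5
col: 4 vs 5

buggy=4 correct=5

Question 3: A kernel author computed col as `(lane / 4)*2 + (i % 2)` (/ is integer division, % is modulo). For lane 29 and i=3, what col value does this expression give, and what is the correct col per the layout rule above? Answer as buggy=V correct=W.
buggy=15 correct=3

`(lane / 4)*2 + (i % 2)`[29,3]->15
29: gid=7,tid=1
[3] (7+8,1*2+1) = (15,3)
col: 15 vs 3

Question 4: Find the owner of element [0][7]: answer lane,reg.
r=0->g=0,rb=0  c=7->t=3,b0=1
L=0*4+3=3  i=0*2+1=1

3,1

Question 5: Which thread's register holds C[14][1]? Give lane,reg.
24,3

r:14=>grp=6,rB=1  c:1=>tig=0,lo=1
L=6*4+0=24  i=1*2+1=3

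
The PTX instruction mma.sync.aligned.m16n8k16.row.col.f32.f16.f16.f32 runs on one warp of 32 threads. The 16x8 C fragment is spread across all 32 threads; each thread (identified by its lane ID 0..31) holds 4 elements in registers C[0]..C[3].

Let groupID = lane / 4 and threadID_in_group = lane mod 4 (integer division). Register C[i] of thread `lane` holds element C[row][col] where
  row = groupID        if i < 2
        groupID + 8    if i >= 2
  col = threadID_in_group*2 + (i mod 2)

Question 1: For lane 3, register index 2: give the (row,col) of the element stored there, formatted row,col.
L=3->g=3>>2=0, t=3&3=3
[2]->row 0+8=8  col 3·2+0=6

8,6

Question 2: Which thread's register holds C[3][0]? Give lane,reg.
r=3→G=3,rhi=0  c=0→T=0,p=0
L=3*4+0=12  i=0*2+0=0

12,0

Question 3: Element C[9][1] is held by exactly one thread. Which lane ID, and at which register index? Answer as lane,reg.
4,3

r:9=>grp=1,rB=1  c:1=>tig=0,lo=1
L=1*4+0=4  i=1*2+1=3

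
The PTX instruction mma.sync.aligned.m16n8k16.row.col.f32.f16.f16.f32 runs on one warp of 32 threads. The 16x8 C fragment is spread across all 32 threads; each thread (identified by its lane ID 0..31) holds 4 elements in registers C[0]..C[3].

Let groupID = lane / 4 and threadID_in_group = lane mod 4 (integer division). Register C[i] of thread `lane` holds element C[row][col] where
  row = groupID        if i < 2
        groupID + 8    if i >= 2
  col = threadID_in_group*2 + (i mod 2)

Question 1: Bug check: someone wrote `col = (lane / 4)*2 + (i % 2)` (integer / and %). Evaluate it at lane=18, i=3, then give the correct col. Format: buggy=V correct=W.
buggy=9 correct=5

`(lane / 4)*2 + (i % 2)`[18,3]=>9
L=18=>grp=18>>2=4, tig=18&3=2
[3]=>row 4+8=12  col 2·2+1=5
col: 9 vs 5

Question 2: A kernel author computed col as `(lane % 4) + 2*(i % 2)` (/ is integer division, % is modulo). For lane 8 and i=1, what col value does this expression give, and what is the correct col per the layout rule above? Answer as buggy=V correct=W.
buggy=2 correct=1

`(lane % 4) + 2*(i % 2)`[8,1]→2
8: G=2,T=0
[1] (2+0,0*2+1) = (2,1)
col: 2 vs 1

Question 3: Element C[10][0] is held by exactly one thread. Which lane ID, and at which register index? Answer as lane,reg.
8,2

r:10=>grp=2,rB=1  c:0=>tig=0,lo=0
L=2*4+0=8  i=1*2+0=2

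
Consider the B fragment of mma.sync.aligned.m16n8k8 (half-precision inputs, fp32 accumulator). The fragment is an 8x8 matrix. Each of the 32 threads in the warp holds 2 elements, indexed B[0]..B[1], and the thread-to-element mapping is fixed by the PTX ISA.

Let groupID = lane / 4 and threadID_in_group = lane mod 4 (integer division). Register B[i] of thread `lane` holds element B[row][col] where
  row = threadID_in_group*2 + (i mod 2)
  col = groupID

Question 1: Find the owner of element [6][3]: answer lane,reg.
c: 3->gid=3  r: 6->tid=3,i&1=0
L=3*4+3=15  i=0=0

15,0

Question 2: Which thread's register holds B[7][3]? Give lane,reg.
15,1

c: 3->gid=3  r: 7->tid=3,i&1=1
L=3*4+3=15  i=1=1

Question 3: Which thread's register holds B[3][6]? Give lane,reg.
25,1

c=6->g=6  r=3->t=1,b0=1
L=6*4+1=25  i=1=1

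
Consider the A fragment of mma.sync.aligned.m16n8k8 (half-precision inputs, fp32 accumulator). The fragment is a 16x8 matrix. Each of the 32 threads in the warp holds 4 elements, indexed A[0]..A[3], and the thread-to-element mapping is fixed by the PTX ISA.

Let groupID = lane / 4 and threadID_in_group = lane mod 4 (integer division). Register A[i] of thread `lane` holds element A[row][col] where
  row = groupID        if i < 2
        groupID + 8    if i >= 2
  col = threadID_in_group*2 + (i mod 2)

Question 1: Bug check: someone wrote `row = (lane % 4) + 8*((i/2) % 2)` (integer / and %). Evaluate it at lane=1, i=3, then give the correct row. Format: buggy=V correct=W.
`(lane % 4) + 8*((i/2) % 2)`[1,3]⇒9
1: gr=0,th=1
[3] (0+8,1*2+1) = (8,3)
row: 9 vs 8

buggy=9 correct=8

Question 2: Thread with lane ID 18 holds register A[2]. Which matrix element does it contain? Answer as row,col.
L=18->g=18>>2=4, t=18&3=2
[2]->row 4+8=12  col 2·2+0=4

12,4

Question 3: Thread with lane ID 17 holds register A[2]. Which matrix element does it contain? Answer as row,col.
12,2

lane 17: grp=4 (17/4), tig=1 (17%4)
i=2: r=4+8=12, c=1*2+0=2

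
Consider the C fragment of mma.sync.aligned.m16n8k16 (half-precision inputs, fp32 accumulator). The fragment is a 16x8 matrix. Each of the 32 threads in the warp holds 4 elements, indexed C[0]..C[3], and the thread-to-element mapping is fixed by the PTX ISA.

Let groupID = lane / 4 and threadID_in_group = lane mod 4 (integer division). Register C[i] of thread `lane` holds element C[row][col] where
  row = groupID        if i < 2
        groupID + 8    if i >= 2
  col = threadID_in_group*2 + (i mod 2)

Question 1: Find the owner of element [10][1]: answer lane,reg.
r=10->g=2,rb=1  c=1->t=0,b0=1
L=2*4+0=8  i=1*2+1=3

8,3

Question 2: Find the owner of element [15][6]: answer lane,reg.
31,2

r=15->g=7,rb=1  c=6->t=3,b0=0
L=7*4+3=31  i=1*2+0=2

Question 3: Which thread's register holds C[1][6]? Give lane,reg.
7,0

r=1⇒gr=1,Rb=0  c=6⇒th=3,odd=0
L=1*4+3=7  i=0*2+0=0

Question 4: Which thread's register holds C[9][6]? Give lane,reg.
r:9=>grp=1,rB=1  c:6=>tig=3,lo=0
L=1*4+3=7  i=1*2+0=2

7,2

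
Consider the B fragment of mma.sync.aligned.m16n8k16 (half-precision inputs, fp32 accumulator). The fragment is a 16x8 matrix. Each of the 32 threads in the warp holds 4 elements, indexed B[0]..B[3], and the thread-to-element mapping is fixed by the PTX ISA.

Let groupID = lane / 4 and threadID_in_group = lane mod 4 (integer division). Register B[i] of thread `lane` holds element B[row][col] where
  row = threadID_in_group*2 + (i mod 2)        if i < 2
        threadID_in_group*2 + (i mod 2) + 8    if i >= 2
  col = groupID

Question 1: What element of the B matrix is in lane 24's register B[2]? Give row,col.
lane 24=>24/4=6, 24 mod 4=0
i=2  r:2·0+0+8=>8  c:6

8,6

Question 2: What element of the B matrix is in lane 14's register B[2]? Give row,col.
12,3

lane 14->14/4=3, 14 mod 4=2
i=2  r:2·2+0+8->12  c:3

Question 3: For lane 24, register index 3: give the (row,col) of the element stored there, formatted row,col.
lane 24=>24/4=6, 24 mod 4=0
i=3  r:2·0+1+8=>9  c:6

9,6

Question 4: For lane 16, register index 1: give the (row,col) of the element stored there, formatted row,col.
lane 16->16/4=4, 16 mod 4=0
i=1  r:2·0+1+0->1  c:4

1,4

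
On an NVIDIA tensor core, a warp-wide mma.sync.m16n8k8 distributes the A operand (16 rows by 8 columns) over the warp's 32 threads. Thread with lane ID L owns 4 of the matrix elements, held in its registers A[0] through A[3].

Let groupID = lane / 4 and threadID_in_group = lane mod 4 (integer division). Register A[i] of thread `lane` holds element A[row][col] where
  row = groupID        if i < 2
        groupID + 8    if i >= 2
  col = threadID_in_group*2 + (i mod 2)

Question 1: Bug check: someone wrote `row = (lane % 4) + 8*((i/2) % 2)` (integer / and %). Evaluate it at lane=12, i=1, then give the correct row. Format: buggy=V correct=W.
`(lane % 4) + 8*((i/2) % 2)`[12,1]⇒0
12: gr=3,th=0
[1] (3+0,0*2+1) = (3,1)
row: 0 vs 3

buggy=0 correct=3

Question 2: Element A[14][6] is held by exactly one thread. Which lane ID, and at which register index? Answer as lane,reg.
r:14=>grp=6,rB=1  c:6=>tig=3,lo=0
L=6*4+3=27  i=1*2+0=2

27,2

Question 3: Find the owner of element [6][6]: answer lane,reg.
27,0

r:6=>grp=6,rB=0  c:6=>tig=3,lo=0
L=6*4+3=27  i=0*2+0=0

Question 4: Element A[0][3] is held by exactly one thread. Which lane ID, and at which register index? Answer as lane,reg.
1,1

r: 0->gid=0,r8=0  c: 3->tid=1,i&1=1
L=0*4+1=1  i=0*2+1=1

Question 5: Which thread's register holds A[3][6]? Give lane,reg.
r:3=>grp=3,rB=0  c:6=>tig=3,lo=0
L=3*4+3=15  i=0*2+0=0

15,0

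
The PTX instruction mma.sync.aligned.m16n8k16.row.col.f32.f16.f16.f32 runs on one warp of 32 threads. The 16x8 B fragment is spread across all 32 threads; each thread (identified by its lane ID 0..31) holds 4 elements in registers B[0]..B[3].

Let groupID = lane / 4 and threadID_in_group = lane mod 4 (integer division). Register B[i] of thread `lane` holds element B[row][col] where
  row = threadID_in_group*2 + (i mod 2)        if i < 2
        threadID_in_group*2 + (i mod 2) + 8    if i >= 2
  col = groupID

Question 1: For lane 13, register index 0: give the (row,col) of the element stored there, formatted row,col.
2,3

L=13->g=13>>2=3, t=13&3=1
[0]->row 1·2+0+0=2  col g=3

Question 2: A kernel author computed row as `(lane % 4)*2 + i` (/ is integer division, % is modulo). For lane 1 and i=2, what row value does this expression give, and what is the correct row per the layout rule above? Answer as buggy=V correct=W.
`(lane % 4)*2 + i`[1,2]=>4
lane 1=>1/4=0, 1 mod 4=1
i=2  r:2·1+0+8=>10  c:0
row: 4 vs 10

buggy=4 correct=10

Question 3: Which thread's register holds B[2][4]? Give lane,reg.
c=4⇒gr=4  r=2⇒Rb=0,th=1,odd=0
L=4*4+1=17  i=0*2+0=0

17,0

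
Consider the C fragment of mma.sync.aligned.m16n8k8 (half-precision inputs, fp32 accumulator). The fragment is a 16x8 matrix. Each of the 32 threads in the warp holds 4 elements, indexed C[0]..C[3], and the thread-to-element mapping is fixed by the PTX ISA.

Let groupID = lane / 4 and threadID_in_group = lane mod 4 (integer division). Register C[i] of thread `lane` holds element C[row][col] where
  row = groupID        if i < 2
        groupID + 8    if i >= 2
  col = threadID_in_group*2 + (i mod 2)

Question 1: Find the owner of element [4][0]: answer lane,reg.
r=4->g=4,rb=0  c=0->t=0,b0=0
L=4*4+0=16  i=0*2+0=0

16,0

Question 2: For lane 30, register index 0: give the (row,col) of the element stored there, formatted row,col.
7,4

lane 30->30/4=7, 30 mod 4=2
i=0  r:7+0->7  c:2·2+0->4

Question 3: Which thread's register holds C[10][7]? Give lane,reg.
r: 10->gid=2,r8=1  c: 7->tid=3,i&1=1
L=2*4+3=11  i=1*2+1=3

11,3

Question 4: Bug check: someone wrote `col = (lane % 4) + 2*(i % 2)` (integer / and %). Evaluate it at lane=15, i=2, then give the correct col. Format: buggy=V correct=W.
buggy=3 correct=6

`(lane % 4) + 2*(i % 2)`[15,2]->3
lane 15: gid=3 (15/4), tid=3 (15%4)
i=2: r=3+8=11, c=3*2+0=6
col: 3 vs 6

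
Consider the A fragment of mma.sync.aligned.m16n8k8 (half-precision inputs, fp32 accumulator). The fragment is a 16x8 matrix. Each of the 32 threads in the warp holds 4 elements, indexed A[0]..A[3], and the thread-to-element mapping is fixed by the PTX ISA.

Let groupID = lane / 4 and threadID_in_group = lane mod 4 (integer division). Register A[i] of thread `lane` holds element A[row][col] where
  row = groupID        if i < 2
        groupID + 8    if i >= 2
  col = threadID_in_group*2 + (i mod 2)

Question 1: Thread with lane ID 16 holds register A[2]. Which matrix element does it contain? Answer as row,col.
16: grp=4,tig=0
[2] (4+8,0*2+0) = (12,0)

12,0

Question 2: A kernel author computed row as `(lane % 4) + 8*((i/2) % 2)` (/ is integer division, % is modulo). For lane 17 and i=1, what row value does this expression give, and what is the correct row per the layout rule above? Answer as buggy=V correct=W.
buggy=1 correct=4

`(lane % 4) + 8*((i/2) % 2)`[17,1]→1
17: G=4,T=1
[1] (4+0,1*2+1) = (4,3)
row: 1 vs 4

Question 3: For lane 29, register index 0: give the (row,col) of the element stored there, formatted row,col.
29: grp=7,tig=1
[0] (7+0,1*2+0) = (7,2)

7,2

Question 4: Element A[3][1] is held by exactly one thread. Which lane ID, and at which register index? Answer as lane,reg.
12,1

r=3->g=3,rb=0  c=1->t=0,b0=1
L=3*4+0=12  i=0*2+1=1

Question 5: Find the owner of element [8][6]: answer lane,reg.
3,2

r=8->g=0,rb=1  c=6->t=3,b0=0
L=0*4+3=3  i=1*2+0=2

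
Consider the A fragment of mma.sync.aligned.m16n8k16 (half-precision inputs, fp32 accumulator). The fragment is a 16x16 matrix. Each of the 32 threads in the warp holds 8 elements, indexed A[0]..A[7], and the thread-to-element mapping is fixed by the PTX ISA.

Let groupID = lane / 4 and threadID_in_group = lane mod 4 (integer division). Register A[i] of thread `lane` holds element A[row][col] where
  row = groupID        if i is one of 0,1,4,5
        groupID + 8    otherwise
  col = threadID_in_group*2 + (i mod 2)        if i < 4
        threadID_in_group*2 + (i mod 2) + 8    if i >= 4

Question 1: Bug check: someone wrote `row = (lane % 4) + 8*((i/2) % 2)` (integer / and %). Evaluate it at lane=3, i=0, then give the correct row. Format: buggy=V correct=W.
buggy=3 correct=0

`(lane % 4) + 8*((i/2) % 2)`[3,0]→3
L=3→G=3>>2=0, T=3&3=3
[0]→row 0+0=0  col 3·2+0+0=6
row: 3 vs 0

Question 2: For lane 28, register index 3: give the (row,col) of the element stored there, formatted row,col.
lane 28→28/4=7, 28 mod 4=0
i=3  r:7+8→15  c:2·0+1+0→1

15,1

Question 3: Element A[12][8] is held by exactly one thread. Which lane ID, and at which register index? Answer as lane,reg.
16,6

r=12⇒gr=4,Rb=1  c=8⇒Cb=1,th=0,odd=0
L=4*4+0=16  i=1*4+1*2+0=6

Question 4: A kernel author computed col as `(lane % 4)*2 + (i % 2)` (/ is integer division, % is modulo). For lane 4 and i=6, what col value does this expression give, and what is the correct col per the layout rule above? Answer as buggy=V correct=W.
buggy=0 correct=8

`(lane % 4)*2 + (i % 2)`[4,6]⇒0
L=4⇒gr=4>>2=1, th=4&3=0
[6]⇒row 1+8=9  col 0·2+0+8=8
col: 0 vs 8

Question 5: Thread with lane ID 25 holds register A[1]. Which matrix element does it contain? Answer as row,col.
25: G=6,T=1
[1] (6+0,1*2+1+0) = (6,3)

6,3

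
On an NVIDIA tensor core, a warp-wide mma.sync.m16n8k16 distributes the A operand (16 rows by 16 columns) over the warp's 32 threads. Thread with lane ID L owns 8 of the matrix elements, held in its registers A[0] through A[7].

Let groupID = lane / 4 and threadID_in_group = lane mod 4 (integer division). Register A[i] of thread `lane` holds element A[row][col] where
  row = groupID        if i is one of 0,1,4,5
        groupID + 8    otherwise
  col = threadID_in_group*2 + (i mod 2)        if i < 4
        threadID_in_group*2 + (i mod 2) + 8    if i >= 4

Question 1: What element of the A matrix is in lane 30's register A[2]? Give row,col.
15,4

lane 30->30/4=7, 30 mod 4=2
i=2  r:7+8->15  c:2·2+0+0->4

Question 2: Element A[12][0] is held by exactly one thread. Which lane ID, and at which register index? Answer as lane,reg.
16,2

r=12→G=4,rhi=1  c=0→chi=0,T=0,p=0
L=4*4+0=16  i=0*4+1*2+0=2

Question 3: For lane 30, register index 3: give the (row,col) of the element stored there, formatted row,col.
15,5

lane 30=>30/4=7, 30 mod 4=2
i=3  r:7+8=>15  c:2·2+1+0=>5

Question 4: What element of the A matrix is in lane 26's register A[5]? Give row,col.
6,13

26: gid=6,tid=2
[5] (6+0,2*2+1+8) = (6,13)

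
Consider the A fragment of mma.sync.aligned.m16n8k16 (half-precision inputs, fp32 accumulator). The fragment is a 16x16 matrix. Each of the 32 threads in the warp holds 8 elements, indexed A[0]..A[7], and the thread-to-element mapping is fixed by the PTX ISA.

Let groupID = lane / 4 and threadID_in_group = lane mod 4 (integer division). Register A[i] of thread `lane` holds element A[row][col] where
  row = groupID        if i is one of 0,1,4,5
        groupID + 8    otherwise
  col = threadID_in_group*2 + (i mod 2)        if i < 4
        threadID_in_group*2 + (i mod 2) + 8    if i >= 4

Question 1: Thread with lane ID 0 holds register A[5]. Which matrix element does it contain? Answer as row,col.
lane 0=>0/4=0, 0 mod 4=0
i=5  r:0+0=>0  c:2·0+1+8=>9

0,9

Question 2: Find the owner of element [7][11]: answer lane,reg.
29,5

r: 7->gid=7,r8=0  c: 11->c8=1,tid=1,i&1=1
L=7*4+1=29  i=1*4+0*2+1=5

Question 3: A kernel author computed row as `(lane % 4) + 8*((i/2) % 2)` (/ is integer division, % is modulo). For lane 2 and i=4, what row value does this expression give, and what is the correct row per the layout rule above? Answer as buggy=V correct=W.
`(lane % 4) + 8*((i/2) % 2)`[2,4]->2
lane 2->2/4=0, 2 mod 4=2
i=4  r:0+0->0  c:2·2+0+8->12
row: 2 vs 0

buggy=2 correct=0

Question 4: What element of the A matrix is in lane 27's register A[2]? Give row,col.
27: gid=6,tid=3
[2] (6+8,3*2+0+0) = (14,6)

14,6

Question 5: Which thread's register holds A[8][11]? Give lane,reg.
r=8⇒gr=0,Rb=1  c=11⇒Cb=1,th=1,odd=1
L=0*4+1=1  i=1*4+1*2+1=7

1,7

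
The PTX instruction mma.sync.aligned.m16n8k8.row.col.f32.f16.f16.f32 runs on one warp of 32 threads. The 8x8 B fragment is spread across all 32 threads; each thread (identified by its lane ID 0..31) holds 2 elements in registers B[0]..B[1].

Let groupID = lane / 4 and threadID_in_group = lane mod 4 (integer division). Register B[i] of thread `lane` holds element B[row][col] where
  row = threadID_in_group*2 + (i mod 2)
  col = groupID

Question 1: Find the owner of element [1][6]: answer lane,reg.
c=6->g=6  r=1->t=0,b0=1
L=6*4+0=24  i=1=1

24,1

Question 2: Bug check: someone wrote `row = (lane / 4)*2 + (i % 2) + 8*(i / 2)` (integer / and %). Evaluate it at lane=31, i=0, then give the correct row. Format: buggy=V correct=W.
`(lane / 4)*2 + (i % 2) + 8*(i / 2)`[31,0]=>14
lane 31=>31/4=7, 31 mod 4=3
i=0  r:2·3+0=>6  c:7
row: 14 vs 6

buggy=14 correct=6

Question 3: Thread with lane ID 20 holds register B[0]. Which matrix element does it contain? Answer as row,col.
0,5

L=20⇒gr=20>>2=5, th=20&3=0
[0]⇒row 0·2+0=0  col gr=5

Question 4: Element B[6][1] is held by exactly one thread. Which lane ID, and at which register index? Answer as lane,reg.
7,0

c:1=>grp=1  r:6=>tig=3,lo=0
L=1*4+3=7  i=0=0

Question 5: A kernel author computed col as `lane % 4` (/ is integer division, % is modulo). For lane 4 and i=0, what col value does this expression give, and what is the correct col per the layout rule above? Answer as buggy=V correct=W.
`lane % 4`[4,0]=>0
L=4=>grp=4>>2=1, tig=4&3=0
[0]=>row 0·2+0=0  col grp=1
col: 0 vs 1

buggy=0 correct=1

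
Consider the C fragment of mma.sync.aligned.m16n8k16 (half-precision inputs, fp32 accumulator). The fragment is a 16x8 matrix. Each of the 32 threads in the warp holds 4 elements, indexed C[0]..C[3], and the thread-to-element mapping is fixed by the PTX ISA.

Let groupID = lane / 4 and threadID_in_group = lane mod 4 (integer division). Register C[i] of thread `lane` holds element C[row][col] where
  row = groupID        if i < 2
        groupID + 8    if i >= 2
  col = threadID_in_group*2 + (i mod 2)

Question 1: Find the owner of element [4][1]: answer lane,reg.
16,1

r=4->g=4,rb=0  c=1->t=0,b0=1
L=4*4+0=16  i=0*2+1=1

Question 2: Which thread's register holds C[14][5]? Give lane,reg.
r=14⇒gr=6,Rb=1  c=5⇒th=2,odd=1
L=6*4+2=26  i=1*2+1=3

26,3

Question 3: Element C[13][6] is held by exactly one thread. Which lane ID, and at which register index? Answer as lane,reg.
r: 13->gid=5,r8=1  c: 6->tid=3,i&1=0
L=5*4+3=23  i=1*2+0=2

23,2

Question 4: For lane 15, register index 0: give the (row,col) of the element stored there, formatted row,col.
L=15=>grp=15>>2=3, tig=15&3=3
[0]=>row 3+0=3  col 3·2+0=6

3,6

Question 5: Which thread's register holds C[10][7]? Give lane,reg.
r: 10->gid=2,r8=1  c: 7->tid=3,i&1=1
L=2*4+3=11  i=1*2+1=3

11,3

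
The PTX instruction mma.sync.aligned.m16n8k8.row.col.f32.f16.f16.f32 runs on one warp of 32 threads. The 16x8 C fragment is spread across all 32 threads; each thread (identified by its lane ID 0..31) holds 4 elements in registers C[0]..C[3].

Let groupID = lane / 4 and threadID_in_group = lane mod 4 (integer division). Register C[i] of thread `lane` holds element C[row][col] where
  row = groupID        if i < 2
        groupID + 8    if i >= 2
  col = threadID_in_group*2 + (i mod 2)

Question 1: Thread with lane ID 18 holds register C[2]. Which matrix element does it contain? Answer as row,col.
12,4

lane 18: G=4 (18/4), T=2 (18%4)
i=2: r=4+8=12, c=2*2+0=4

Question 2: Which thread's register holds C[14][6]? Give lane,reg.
r=14→G=6,rhi=1  c=6→T=3,p=0
L=6*4+3=27  i=1*2+0=2

27,2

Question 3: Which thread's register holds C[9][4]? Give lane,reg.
r=9⇒gr=1,Rb=1  c=4⇒th=2,odd=0
L=1*4+2=6  i=1*2+0=2

6,2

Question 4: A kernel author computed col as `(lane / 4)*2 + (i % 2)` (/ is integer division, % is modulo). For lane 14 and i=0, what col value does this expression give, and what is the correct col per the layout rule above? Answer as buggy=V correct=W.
`(lane / 4)*2 + (i % 2)`[14,0]→6
L=14→G=14>>2=3, T=14&3=2
[0]→row 3+0=3  col 2·2+0=4
col: 6 vs 4

buggy=6 correct=4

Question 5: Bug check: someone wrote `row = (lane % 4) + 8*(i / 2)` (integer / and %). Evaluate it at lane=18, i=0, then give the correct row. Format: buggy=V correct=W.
`(lane % 4) + 8*(i / 2)`[18,0]=>2
18: grp=4,tig=2
[0] (4+0,2*2+0) = (4,4)
row: 2 vs 4

buggy=2 correct=4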